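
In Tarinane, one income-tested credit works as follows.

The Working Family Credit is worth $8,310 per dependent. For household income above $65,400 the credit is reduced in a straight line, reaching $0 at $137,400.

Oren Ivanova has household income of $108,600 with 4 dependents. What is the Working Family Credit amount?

$13,296

Working Family Credit: base = 4 × $8,310 = $33,240. $108,600 is $43,200 into a $72,000 phase-out range, leaving 28,800/72,000 of the credit: $33,240 × 28,800/72,000 = $13,296.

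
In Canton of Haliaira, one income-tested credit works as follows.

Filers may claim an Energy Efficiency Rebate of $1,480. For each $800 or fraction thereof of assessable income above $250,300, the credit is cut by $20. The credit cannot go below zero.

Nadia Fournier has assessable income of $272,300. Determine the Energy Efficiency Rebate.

Energy Efficiency Rebate: income exceeds $250,300 by $22,000, which is 28 full-or-partial $800 increments; reduction = 28 × $20 = $560, leaving $920.

$920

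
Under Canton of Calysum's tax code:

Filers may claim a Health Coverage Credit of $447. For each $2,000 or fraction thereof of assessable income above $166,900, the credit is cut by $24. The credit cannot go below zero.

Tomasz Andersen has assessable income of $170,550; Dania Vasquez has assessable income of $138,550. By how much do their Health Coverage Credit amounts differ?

Tomasz ($170,550): Health Coverage Credit: income exceeds $166,900 by $3,650, which is 2 full-or-partial $2,000 increments; reduction = 2 × $24 = $48, leaving $399.
Dania ($138,550): Health Coverage Credit: $138,550 is at or below the $166,900 threshold, so the full $447 applies.
Difference: |$399 − $447| = $48.

$48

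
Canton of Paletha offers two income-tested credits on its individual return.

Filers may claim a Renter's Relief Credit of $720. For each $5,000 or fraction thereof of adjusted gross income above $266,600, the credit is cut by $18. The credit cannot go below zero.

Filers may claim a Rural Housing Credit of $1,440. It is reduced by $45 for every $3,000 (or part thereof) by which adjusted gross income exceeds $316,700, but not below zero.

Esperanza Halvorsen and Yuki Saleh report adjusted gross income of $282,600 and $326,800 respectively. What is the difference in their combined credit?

$342

Esperanza ($282,600): Renter's Relief Credit: income exceeds $266,600 by $16,000, which is 4 full-or-partial $5,000 increments; reduction = 4 × $18 = $72, leaving $648. Rural Housing Credit: $282,600 is at or below the $316,700 threshold, so the full $1,440 applies. total $648 + $1,440 = $2,088
Yuki ($326,800): Renter's Relief Credit: income exceeds $266,600 by $60,200, which is 13 full-or-partial $5,000 increments; reduction = 13 × $18 = $234, leaving $486. Rural Housing Credit: income exceeds $316,700 by $10,100, which is 4 full-or-partial $3,000 increments; reduction = 4 × $45 = $180, leaving $1,260. total $486 + $1,260 = $1,746
Difference: |$2,088 − $1,746| = $342.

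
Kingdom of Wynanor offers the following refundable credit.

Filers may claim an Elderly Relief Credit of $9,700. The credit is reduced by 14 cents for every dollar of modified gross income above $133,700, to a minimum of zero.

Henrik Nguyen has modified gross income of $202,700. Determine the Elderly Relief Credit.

Elderly Relief Credit: 14% of the $69,000 excess over $133,700 is $9,660; credit = $9,700 − $9,660 = $40.

$40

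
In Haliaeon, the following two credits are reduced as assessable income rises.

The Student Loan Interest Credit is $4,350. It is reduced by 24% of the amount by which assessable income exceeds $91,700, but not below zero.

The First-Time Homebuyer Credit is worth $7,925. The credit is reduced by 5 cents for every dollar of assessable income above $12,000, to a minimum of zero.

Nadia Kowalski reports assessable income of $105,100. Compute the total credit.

$4,404

Student Loan Interest Credit: 24% of the $13,400 excess over $91,700 is $3,216; credit = $4,350 − $3,216 = $1,134.
First-Time Homebuyer Credit: 5% of the $93,100 excess over $12,000 is $4,655; credit = $7,925 − $4,655 = $3,270.
Total: $1,134 + $3,270 = $4,404.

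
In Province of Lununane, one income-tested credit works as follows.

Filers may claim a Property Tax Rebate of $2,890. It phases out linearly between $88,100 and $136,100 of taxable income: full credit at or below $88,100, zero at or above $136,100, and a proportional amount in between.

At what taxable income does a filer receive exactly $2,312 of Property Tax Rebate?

$2,312 is 2,312/2,890 of the full $2,890, so 578/2,890 of the $48,000 range has been used: income = $88,100 + $48,000 × 578/2,890 = $97,700.

$97,700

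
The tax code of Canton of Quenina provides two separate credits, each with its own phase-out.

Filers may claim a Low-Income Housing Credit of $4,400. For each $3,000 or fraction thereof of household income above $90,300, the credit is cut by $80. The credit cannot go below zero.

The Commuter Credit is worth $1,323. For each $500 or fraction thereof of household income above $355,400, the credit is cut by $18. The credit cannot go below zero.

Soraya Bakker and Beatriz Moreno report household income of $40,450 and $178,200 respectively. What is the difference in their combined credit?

$2,400

Soraya ($40,450): Low-Income Housing Credit: $40,450 is at or below the $90,300 threshold, so the full $4,400 applies. Commuter Credit: $40,450 is at or below the $355,400 threshold, so the full $1,323 applies. total $4,400 + $1,323 = $5,723
Beatriz ($178,200): Low-Income Housing Credit: income exceeds $90,300 by $87,900, which is 30 full-or-partial $3,000 increments; reduction = 30 × $80 = $2,400, leaving $2,000. Commuter Credit: $178,200 is at or below the $355,400 threshold, so the full $1,323 applies. total $2,000 + $1,323 = $3,323
Difference: |$5,723 − $3,323| = $2,400.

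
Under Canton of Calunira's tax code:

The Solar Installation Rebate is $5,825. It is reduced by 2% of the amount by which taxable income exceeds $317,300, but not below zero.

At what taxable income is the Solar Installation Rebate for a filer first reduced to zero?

The credit falls by 2% of each dollar above $317,300, so it reaches zero when the excess is $5,825 / 2% = $291,250: income = $317,300 + $291,250 = $608,550.

$608,550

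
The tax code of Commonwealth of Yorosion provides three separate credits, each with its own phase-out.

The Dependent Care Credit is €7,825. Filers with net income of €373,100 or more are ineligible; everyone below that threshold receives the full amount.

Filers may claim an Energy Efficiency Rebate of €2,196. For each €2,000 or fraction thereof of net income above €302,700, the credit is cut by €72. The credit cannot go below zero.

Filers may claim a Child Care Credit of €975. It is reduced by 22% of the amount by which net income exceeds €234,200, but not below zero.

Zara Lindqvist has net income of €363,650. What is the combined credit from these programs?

Dependent Care Credit: €363,650 is below the €373,100 cutoff, so the full €7,825 applies.
Energy Efficiency Rebate: income exceeds €302,700 by €60,950 → 31 increments × €72 = €2,232 ≥ base, so the credit is €0.
Child Care Credit: 22% of the €129,450 excess over €234,200 is €28,479 ≥ base, so the credit is €0.
Total: €7,825 + €0 + €0 = €7,825.

€7,825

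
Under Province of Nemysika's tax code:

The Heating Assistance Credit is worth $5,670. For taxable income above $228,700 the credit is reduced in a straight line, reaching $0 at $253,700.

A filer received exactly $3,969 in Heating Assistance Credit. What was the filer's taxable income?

$236,200

$3,969 is 3,969/5,670 of the full $5,670, so 1,701/5,670 of the $25,000 range has been used: income = $228,700 + $25,000 × 1,701/5,670 = $236,200.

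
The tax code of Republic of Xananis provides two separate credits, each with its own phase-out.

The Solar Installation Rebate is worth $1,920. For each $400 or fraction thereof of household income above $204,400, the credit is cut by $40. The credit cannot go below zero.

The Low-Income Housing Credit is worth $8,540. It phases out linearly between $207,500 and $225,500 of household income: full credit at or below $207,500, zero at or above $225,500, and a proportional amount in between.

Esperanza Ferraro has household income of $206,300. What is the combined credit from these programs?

$10,260

Solar Installation Rebate: income exceeds $204,400 by $1,900, which is 5 full-or-partial $400 increments; reduction = 5 × $40 = $200, leaving $1,720.
Low-Income Housing Credit: $206,300 is at or below the $207,500 threshold, so the full $8,540 applies.
Total: $1,720 + $8,540 = $10,260.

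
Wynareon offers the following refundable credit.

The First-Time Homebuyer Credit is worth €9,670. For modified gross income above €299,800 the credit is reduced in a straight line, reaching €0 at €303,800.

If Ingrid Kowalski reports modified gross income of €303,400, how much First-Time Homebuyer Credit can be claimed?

First-Time Homebuyer Credit: €303,400 is €3,600 into a €4,000 phase-out range, leaving 400/4,000 of the credit: €9,670 × 400/4,000 = €967.

€967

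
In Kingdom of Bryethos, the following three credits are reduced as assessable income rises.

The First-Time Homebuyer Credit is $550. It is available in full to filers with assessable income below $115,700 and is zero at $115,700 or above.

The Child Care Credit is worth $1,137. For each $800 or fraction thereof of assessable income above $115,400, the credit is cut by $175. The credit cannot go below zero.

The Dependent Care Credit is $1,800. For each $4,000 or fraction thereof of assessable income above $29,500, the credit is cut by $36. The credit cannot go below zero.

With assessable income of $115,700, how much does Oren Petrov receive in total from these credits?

$1,970

First-Time Homebuyer Credit: $115,700 meets or exceeds the $115,700 cutoff, so the credit is $0.
Child Care Credit: income exceeds $115,400 by $300, which is 1 full-or-partial $800 increment; reduction = 1 × $175 = $175, leaving $962.
Dependent Care Credit: income exceeds $29,500 by $86,200, which is 22 full-or-partial $4,000 increments; reduction = 22 × $36 = $792, leaving $1,008.
Total: $0 + $962 + $1,008 = $1,970.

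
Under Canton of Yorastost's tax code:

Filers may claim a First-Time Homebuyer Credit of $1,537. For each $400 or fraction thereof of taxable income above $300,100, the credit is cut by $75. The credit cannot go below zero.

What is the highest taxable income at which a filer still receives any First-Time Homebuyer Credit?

After 20 increments the reduction is 20 × $75 = $1,500, leaving $37; one more increment wipes it out. Increment 20 ends at excess 20 × $400 = $8,000, so the highest qualifying income is $300,100 + $8,000 = $308,100.

$308,100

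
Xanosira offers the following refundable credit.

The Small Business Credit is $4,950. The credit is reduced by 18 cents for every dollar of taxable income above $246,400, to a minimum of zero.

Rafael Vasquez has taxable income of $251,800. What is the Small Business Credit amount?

$3,978

Small Business Credit: 18% of the $5,400 excess over $246,400 is $972; credit = $4,950 − $972 = $3,978.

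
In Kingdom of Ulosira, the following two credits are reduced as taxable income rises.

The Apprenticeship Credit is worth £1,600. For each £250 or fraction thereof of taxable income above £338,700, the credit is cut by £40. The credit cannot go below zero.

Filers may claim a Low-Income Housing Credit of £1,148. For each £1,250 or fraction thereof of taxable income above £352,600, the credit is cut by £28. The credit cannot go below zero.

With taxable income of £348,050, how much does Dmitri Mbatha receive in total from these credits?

Apprenticeship Credit: income exceeds £338,700 by £9,350, which is 38 full-or-partial £250 increments; reduction = 38 × £40 = £1,520, leaving £80.
Low-Income Housing Credit: £348,050 is at or below the £352,600 threshold, so the full £1,148 applies.
Total: £80 + £1,148 = £1,228.

£1,228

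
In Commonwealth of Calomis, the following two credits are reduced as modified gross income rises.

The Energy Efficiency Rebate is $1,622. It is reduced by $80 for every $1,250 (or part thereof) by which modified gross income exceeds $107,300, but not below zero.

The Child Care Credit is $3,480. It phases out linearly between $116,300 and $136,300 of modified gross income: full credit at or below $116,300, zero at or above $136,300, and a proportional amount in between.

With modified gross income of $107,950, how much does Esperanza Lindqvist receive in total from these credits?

$5,022

Energy Efficiency Rebate: income exceeds $107,300 by $650, which is 1 full-or-partial $1,250 increment; reduction = 1 × $80 = $80, leaving $1,542.
Child Care Credit: $107,950 is at or below the $116,300 threshold, so the full $3,480 applies.
Total: $1,542 + $3,480 = $5,022.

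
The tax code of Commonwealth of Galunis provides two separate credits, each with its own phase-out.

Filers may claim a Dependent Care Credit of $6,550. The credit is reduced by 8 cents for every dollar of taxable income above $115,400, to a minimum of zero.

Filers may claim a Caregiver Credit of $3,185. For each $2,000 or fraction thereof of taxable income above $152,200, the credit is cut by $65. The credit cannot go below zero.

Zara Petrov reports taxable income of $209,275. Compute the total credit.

Dependent Care Credit: 8% of the $93,875 excess over $115,400 is $7,510 ≥ base, so the credit is $0.
Caregiver Credit: income exceeds $152,200 by $57,075, which is 29 full-or-partial $2,000 increments; reduction = 29 × $65 = $1,885, leaving $1,300.
Total: $0 + $1,300 = $1,300.

$1,300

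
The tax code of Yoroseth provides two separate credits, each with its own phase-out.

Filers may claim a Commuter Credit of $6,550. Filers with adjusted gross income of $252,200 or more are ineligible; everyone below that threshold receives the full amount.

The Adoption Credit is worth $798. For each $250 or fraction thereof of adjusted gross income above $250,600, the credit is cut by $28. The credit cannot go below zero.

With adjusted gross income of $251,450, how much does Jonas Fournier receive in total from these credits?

Commuter Credit: $251,450 is below the $252,200 cutoff, so the full $6,550 applies.
Adoption Credit: income exceeds $250,600 by $850, which is 4 full-or-partial $250 increments; reduction = 4 × $28 = $112, leaving $686.
Total: $6,550 + $686 = $7,236.

$7,236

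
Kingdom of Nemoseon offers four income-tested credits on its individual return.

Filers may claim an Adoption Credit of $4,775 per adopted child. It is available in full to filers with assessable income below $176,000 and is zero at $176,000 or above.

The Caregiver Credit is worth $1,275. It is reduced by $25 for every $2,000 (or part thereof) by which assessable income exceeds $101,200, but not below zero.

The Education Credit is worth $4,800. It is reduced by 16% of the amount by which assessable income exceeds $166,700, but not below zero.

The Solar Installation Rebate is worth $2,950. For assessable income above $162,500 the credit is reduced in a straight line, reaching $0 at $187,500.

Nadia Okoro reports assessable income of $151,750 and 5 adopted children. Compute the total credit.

Adoption Credit: base = 5 × $4,775 = $23,875. $151,750 is below the $176,000 cutoff, so the full $23,875 applies.
Caregiver Credit: income exceeds $101,200 by $50,550, which is 26 full-or-partial $2,000 increments; reduction = 26 × $25 = $650, leaving $625.
Education Credit: $151,750 is at or below the $166,700 threshold, so the full $4,800 applies.
Solar Installation Rebate: $151,750 is at or below the $162,500 threshold, so the full $2,950 applies.
Total: $23,875 + $625 + $4,800 + $2,950 = $32,250.

$32,250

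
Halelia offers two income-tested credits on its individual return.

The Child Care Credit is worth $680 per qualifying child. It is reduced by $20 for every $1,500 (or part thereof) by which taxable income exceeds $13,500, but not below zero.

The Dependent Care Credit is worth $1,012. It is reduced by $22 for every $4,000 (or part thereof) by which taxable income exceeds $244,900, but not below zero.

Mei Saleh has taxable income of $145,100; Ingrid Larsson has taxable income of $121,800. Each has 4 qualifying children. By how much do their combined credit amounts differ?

$300

Mei ($145,100): Child Care Credit: base = 4 × $680 = $2,720. income exceeds $13,500 by $131,600, which is 88 full-or-partial $1,500 increments; reduction = 88 × $20 = $1,760, leaving $960. Dependent Care Credit: $145,100 is at or below the $244,900 threshold, so the full $1,012 applies. total $960 + $1,012 = $1,972
Ingrid ($121,800): Child Care Credit: base = 4 × $680 = $2,720. income exceeds $13,500 by $108,300, which is 73 full-or-partial $1,500 increments; reduction = 73 × $20 = $1,460, leaving $1,260. Dependent Care Credit: $121,800 is at or below the $244,900 threshold, so the full $1,012 applies. total $1,260 + $1,012 = $2,272
Difference: |$1,972 − $2,272| = $300.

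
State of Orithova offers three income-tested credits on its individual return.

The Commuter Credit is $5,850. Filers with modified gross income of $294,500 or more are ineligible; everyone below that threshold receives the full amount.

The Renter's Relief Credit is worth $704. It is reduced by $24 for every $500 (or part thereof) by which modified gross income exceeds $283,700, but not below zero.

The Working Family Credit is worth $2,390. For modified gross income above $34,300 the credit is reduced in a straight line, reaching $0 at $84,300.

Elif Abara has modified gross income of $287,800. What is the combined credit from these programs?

$6,338

Commuter Credit: $287,800 is below the $294,500 cutoff, so the full $5,850 applies.
Renter's Relief Credit: income exceeds $283,700 by $4,100, which is 9 full-or-partial $500 increments; reduction = 9 × $24 = $216, leaving $488.
Working Family Credit: $287,800 is at or above $84,300, so the credit is $0.
Total: $5,850 + $488 + $0 = $6,338.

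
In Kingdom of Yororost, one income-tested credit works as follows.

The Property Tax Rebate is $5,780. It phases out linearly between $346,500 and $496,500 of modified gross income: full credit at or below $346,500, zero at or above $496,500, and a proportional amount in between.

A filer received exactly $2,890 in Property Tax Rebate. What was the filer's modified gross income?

$421,500

$2,890 is 2,890/5,780 of the full $5,780, so 2,890/5,780 of the $150,000 range has been used: income = $346,500 + $150,000 × 2,890/5,780 = $421,500.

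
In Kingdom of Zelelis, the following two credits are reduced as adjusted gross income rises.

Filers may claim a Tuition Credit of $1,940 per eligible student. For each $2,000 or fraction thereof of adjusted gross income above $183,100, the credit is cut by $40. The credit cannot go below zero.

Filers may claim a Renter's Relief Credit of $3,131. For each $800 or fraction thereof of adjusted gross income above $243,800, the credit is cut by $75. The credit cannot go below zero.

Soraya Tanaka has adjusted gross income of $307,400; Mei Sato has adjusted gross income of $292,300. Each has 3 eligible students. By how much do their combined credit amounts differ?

Soraya ($307,400): Tuition Credit: base = 3 × $1,940 = $5,820. income exceeds $183,100 by $124,300, which is 63 full-or-partial $2,000 increments; reduction = 63 × $40 = $2,520, leaving $3,300. Renter's Relief Credit: income exceeds $243,800 by $63,600 → 80 increments × $75 = $6,000 ≥ base, so the credit is $0. total $3,300 + $0 = $3,300
Mei ($292,300): Tuition Credit: base = 3 × $1,940 = $5,820. income exceeds $183,100 by $109,200, which is 55 full-or-partial $2,000 increments; reduction = 55 × $40 = $2,200, leaving $3,620. Renter's Relief Credit: income exceeds $243,800 by $48,500 → 61 increments × $75 = $4,575 ≥ base, so the credit is $0. total $3,620 + $0 = $3,620
Difference: |$3,300 − $3,620| = $320.

$320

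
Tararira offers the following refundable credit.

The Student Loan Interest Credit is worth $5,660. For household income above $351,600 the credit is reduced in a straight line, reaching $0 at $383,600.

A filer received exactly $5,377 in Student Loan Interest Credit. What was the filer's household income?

$353,200

$5,377 is 5,377/5,660 of the full $5,660, so 283/5,660 of the $32,000 range has been used: income = $351,600 + $32,000 × 283/5,660 = $353,200.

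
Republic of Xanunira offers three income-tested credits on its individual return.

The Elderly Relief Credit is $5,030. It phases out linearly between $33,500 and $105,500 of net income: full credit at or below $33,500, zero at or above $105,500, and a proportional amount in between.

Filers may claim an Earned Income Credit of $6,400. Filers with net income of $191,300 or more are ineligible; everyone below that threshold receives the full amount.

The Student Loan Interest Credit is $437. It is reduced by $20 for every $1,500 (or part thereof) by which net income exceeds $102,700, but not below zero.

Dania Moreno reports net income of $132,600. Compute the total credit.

Elderly Relief Credit: $132,600 is at or above $105,500, so the credit is $0.
Earned Income Credit: $132,600 is below the $191,300 cutoff, so the full $6,400 applies.
Student Loan Interest Credit: income exceeds $102,700 by $29,900, which is 20 full-or-partial $1,500 increments; reduction = 20 × $20 = $400, leaving $37.
Total: $0 + $6,400 + $37 = $6,437.

$6,437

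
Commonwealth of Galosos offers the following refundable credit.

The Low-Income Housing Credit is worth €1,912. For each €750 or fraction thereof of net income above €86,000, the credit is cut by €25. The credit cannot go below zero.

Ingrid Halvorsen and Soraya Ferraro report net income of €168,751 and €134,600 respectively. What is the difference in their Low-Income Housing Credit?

€287

Ingrid (€168,751): Low-Income Housing Credit: income exceeds €86,000 by €82,751 → 111 increments × €25 = €2,775 ≥ base, so the credit is €0.
Soraya (€134,600): Low-Income Housing Credit: income exceeds €86,000 by €48,600, which is 65 full-or-partial €750 increments; reduction = 65 × €25 = €1,625, leaving €287.
Difference: |€0 − €287| = €287.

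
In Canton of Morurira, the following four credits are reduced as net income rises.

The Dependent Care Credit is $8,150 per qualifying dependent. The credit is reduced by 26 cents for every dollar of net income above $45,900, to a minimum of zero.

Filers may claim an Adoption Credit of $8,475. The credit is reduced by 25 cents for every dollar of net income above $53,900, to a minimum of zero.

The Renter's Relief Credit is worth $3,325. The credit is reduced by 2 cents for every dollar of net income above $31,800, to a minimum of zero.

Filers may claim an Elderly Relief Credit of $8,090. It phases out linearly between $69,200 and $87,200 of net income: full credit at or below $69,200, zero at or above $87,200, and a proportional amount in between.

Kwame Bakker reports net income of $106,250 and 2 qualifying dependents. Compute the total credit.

Dependent Care Credit: base = 2 × $8,150 = $16,300. 26% of the $60,350 excess over $45,900 is $15,691; credit = $16,300 − $15,691 = $609.
Adoption Credit: 25% of the $52,350 excess over $53,900 is $13,087.50 ≥ base, so the credit is $0.
Renter's Relief Credit: 2% of the $74,450 excess over $31,800 is $1,489; credit = $3,325 − $1,489 = $1,836.
Elderly Relief Credit: $106,250 is at or above $87,200, so the credit is $0.
Total: $609 + $0 + $1,836 + $0 = $2,445.

$2,445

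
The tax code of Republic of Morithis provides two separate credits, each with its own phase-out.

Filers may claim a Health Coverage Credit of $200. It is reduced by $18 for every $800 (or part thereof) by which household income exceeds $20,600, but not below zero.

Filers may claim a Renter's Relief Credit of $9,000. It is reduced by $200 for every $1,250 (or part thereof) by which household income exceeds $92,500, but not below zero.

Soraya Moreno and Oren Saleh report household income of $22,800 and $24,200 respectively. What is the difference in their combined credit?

$36

Soraya ($22,800): Health Coverage Credit: income exceeds $20,600 by $2,200, which is 3 full-or-partial $800 increments; reduction = 3 × $18 = $54, leaving $146. Renter's Relief Credit: $22,800 is at or below the $92,500 threshold, so the full $9,000 applies. total $146 + $9,000 = $9,146
Oren ($24,200): Health Coverage Credit: income exceeds $20,600 by $3,600, which is 5 full-or-partial $800 increments; reduction = 5 × $18 = $90, leaving $110. Renter's Relief Credit: $24,200 is at or below the $92,500 threshold, so the full $9,000 applies. total $110 + $9,000 = $9,110
Difference: |$9,146 − $9,110| = $36.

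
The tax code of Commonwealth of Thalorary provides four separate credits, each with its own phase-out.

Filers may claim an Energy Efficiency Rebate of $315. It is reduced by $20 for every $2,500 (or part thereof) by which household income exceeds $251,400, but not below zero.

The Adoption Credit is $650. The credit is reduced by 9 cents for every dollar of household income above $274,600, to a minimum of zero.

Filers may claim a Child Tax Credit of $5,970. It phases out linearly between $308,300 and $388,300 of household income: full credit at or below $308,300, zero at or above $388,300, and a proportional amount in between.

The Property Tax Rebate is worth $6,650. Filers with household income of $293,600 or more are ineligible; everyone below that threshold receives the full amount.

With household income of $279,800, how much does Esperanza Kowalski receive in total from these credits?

Energy Efficiency Rebate: income exceeds $251,400 by $28,400, which is 12 full-or-partial $2,500 increments; reduction = 12 × $20 = $240, leaving $75.
Adoption Credit: 9% of the $5,200 excess over $274,600 is $468; credit = $650 − $468 = $182.
Child Tax Credit: $279,800 is at or below the $308,300 threshold, so the full $5,970 applies.
Property Tax Rebate: $279,800 is below the $293,600 cutoff, so the full $6,650 applies.
Total: $75 + $182 + $5,970 + $6,650 = $12,877.

$12,877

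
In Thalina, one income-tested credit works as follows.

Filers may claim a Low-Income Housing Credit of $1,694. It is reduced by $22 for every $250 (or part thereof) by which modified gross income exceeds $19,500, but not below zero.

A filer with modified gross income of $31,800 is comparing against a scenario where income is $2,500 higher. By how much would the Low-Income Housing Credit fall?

At $31,800 — income exceeds $19,500 by $12,300, which is 50 full-or-partial $250 increments; reduction = 50 × $22 = $1,100, leaving $594.
At $34,300 — income exceeds $19,500 by $14,800, which is 60 full-or-partial $250 increments; reduction = 60 × $22 = $1,320, leaving $374.
Lost: $594 − $374 = $220.

$220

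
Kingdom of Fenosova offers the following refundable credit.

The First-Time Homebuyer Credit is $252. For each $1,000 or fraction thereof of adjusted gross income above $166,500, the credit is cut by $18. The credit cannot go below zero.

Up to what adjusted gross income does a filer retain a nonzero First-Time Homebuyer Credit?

$179,500

After 13 increments the reduction is 13 × $18 = $234, leaving $18; one more increment wipes it out. Increment 13 ends at excess 13 × $1,000 = $13,000, so the highest qualifying income is $166,500 + $13,000 = $179,500.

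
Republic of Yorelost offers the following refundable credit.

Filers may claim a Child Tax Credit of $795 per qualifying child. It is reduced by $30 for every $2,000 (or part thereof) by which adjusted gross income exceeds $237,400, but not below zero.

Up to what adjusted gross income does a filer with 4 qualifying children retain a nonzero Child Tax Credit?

Full credit = 4 × $795 = $3,180.
After 105 increments the reduction is 105 × $30 = $3,150, leaving $30; one more increment wipes it out. Increment 105 ends at excess 105 × $2,000 = $210,000, so the highest qualifying income is $237,400 + $210,000 = $447,400.

$447,400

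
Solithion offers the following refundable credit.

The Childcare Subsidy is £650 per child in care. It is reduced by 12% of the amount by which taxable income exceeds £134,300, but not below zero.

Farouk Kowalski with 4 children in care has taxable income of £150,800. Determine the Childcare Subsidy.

Childcare Subsidy: base = 4 × £650 = £2,600. 12% of the £16,500 excess over £134,300 is £1,980; credit = £2,600 − £1,980 = £620.

£620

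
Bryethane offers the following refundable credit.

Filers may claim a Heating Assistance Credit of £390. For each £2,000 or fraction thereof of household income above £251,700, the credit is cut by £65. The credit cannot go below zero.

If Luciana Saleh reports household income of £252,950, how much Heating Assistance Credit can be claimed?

Heating Assistance Credit: income exceeds £251,700 by £1,250, which is 1 full-or-partial £2,000 increment; reduction = 1 × £65 = £65, leaving £325.

£325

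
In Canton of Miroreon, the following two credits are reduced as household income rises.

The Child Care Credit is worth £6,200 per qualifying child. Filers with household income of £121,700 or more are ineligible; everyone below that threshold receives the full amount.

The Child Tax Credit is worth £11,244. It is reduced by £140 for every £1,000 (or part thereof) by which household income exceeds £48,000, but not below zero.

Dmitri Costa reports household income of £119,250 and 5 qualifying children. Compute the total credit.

Child Care Credit: base = 5 × £6,200 = £31,000. £119,250 is below the £121,700 cutoff, so the full £31,000 applies.
Child Tax Credit: income exceeds £48,000 by £71,250, which is 72 full-or-partial £1,000 increments; reduction = 72 × £140 = £10,080, leaving £1,164.
Total: £31,000 + £1,164 = £32,164.

£32,164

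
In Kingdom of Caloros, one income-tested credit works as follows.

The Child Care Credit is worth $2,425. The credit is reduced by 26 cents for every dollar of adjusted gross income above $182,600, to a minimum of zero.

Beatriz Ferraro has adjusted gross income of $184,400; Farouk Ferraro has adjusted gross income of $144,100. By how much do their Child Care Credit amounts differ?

$468

Beatriz ($184,400): Child Care Credit: 26% of the $1,800 excess over $182,600 is $468; credit = $2,425 − $468 = $1,957.
Farouk ($144,100): Child Care Credit: $144,100 is at or below the $182,600 threshold, so the full $2,425 applies.
Difference: |$1,957 − $2,425| = $468.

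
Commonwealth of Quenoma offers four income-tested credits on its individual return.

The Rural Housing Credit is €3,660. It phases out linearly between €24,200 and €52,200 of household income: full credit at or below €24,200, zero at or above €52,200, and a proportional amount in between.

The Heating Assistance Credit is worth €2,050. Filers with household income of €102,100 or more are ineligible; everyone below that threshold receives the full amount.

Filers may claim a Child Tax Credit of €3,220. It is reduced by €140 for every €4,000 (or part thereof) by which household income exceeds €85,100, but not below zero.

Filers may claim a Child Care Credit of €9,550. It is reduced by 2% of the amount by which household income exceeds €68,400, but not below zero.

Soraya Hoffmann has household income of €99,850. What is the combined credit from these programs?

€13,631

Rural Housing Credit: €99,850 is at or above €52,200, so the credit is €0.
Heating Assistance Credit: €99,850 is below the €102,100 cutoff, so the full €2,050 applies.
Child Tax Credit: income exceeds €85,100 by €14,750, which is 4 full-or-partial €4,000 increments; reduction = 4 × €140 = €560, leaving €2,660.
Child Care Credit: 2% of the €31,450 excess over €68,400 is €629; credit = €9,550 − €629 = €8,921.
Total: €0 + €2,050 + €2,660 + €8,921 = €13,631.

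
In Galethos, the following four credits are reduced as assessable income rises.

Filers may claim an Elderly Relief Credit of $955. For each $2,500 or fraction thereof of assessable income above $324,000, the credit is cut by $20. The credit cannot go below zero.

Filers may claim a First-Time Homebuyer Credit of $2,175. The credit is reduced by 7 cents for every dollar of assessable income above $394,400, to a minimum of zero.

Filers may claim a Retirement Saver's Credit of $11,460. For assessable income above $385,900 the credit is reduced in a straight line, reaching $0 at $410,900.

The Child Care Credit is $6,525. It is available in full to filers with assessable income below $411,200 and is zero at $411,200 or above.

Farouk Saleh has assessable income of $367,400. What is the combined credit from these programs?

Elderly Relief Credit: income exceeds $324,000 by $43,400, which is 18 full-or-partial $2,500 increments; reduction = 18 × $20 = $360, leaving $595.
First-Time Homebuyer Credit: $367,400 is at or below the $394,400 threshold, so the full $2,175 applies.
Retirement Saver's Credit: $367,400 is at or below the $385,900 threshold, so the full $11,460 applies.
Child Care Credit: $367,400 is below the $411,200 cutoff, so the full $6,525 applies.
Total: $595 + $2,175 + $11,460 + $6,525 = $20,755.

$20,755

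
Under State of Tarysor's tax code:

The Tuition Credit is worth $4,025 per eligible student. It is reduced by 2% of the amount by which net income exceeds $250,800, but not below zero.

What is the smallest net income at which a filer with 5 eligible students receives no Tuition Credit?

Full credit = 5 × $4,025 = $20,125.
The credit falls by 2% of each dollar above $250,800, so it reaches zero when the excess is $20,125 / 2% = $1,006,250: income = $250,800 + $1,006,250 = $1,257,050.

$1,257,050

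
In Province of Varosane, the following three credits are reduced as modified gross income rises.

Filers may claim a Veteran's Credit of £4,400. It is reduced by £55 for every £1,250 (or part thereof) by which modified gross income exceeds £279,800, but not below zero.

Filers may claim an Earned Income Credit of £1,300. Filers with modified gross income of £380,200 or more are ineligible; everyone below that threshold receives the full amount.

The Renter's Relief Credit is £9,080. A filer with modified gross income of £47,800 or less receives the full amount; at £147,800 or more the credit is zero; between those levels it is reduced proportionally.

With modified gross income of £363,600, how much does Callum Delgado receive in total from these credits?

Veteran's Credit: income exceeds £279,800 by £83,800, which is 68 full-or-partial £1,250 increments; reduction = 68 × £55 = £3,740, leaving £660.
Earned Income Credit: £363,600 is below the £380,200 cutoff, so the full £1,300 applies.
Renter's Relief Credit: £363,600 is at or above £147,800, so the credit is £0.
Total: £660 + £1,300 + £0 = £1,960.

£1,960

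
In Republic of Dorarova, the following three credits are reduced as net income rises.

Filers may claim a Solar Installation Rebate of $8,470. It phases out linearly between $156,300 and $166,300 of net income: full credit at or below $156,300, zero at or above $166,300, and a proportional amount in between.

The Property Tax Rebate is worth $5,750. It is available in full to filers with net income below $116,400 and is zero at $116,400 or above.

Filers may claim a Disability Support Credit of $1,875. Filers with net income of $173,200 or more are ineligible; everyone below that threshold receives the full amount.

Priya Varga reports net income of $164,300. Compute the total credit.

Solar Installation Rebate: $164,300 is $8,000 into a $10,000 phase-out range, leaving 2,000/10,000 of the credit: $8,470 × 2,000/10,000 = $1,694.
Property Tax Rebate: $164,300 meets or exceeds the $116,400 cutoff, so the credit is $0.
Disability Support Credit: $164,300 is below the $173,200 cutoff, so the full $1,875 applies.
Total: $1,694 + $0 + $1,875 = $3,569.

$3,569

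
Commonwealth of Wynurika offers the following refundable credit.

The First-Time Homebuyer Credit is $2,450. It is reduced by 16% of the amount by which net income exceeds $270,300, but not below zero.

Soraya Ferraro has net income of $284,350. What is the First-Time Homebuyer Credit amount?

First-Time Homebuyer Credit: 16% of the $14,050 excess over $270,300 is $2,248; credit = $2,450 − $2,248 = $202.

$202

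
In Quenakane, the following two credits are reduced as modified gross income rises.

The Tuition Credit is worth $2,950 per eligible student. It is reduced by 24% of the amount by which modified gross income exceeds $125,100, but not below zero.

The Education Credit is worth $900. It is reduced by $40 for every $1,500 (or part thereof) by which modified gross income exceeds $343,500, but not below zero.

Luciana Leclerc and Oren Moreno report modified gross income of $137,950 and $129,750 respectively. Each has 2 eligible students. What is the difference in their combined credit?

Luciana ($137,950): Tuition Credit: base = 2 × $2,950 = $5,900. 24% of the $12,850 excess over $125,100 is $3,084; credit = $5,900 − $3,084 = $2,816. Education Credit: $137,950 is at or below the $343,500 threshold, so the full $900 applies. total $2,816 + $900 = $3,716
Oren ($129,750): Tuition Credit: base = 2 × $2,950 = $5,900. 24% of the $4,650 excess over $125,100 is $1,116; credit = $5,900 − $1,116 = $4,784. Education Credit: $129,750 is at or below the $343,500 threshold, so the full $900 applies. total $4,784 + $900 = $5,684
Difference: |$3,716 − $5,684| = $1,968.

$1,968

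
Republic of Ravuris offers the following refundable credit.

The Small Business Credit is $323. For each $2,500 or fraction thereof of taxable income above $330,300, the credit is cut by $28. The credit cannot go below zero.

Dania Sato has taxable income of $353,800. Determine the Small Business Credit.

$43

Small Business Credit: income exceeds $330,300 by $23,500, which is 10 full-or-partial $2,500 increments; reduction = 10 × $28 = $280, leaving $43.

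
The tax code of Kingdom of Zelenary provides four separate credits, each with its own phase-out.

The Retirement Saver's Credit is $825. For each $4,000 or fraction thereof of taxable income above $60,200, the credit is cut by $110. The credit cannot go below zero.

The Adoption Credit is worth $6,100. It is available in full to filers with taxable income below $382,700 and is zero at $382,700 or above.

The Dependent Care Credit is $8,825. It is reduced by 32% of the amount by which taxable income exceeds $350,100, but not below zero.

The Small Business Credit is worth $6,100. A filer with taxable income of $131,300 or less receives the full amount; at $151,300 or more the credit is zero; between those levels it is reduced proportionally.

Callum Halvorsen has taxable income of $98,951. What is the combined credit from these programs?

$21,025

Retirement Saver's Credit: income exceeds $60,200 by $38,751 → 10 increments × $110 = $1,100 ≥ base, so the credit is $0.
Adoption Credit: $98,951 is below the $382,700 cutoff, so the full $6,100 applies.
Dependent Care Credit: $98,951 is at or below the $350,100 threshold, so the full $8,825 applies.
Small Business Credit: $98,951 is at or below the $131,300 threshold, so the full $6,100 applies.
Total: $0 + $6,100 + $8,825 + $6,100 = $21,025.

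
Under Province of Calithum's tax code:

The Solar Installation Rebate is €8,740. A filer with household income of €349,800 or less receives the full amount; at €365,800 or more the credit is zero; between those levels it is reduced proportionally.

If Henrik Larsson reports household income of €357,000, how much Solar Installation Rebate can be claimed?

€4,807

Solar Installation Rebate: €357,000 is €7,200 into a €16,000 phase-out range, leaving 8,800/16,000 of the credit: €8,740 × 8,800/16,000 = €4,807.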